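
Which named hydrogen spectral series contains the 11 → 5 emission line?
Pfund series

The spectral series in hydrogen are named based on the final (lower) energy level:
- Lyman series: n_final = 1 (ultraviolet)
- Balmer series: n_final = 2 (visible/near-UV)
- Paschen series: n_final = 3 (infrared)
- Brackett series: n_final = 4 (infrared)
- Pfund series: n_final = 5 (far infrared)

Since this transition ends at n = 5, it belongs to the Pfund series.

For reference, this 11 → 5 line has photon energy
ΔE = 13.6057 eV × (1/5² - 1/11²) = 0.43178419835 eV,
corresponding to wavelength λ = hc/ΔE = 1239.84 eV·nm / 0.43178419835 eV = 2871.43440 nm in the far infrared region.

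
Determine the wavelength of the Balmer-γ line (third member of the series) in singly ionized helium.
108.483944 nm

The lines of a series are numbered from the longest wavelength (smallest ΔE) outward; the third line is the transition from n = n_f + 3 to n_f.
The Balmer series has all transitions ending at n_f = 2.

For He⁺ (Z = 2), the third line (γ-line) is the jump from n = 5 to n = 2:
E_5 = -13.6057 × 2² / 5² = -2.176912000 eV
E_2 = -13.6057 × 2² / 2² = -13.605700000 eV
ΔE = E_5 - E_2 = 11.428788000 eV

λ = hc/E = 1239.84 eV·nm / 11.428788000 eV
λ = 108.483944 nm

This is the γ-line of the Balmer series in He⁺.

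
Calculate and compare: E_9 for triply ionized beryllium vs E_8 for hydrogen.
Be³⁺ at n = 9 (E = -2.69 eV)

Using E_n = -13.6057 Z² / n² eV:

Be³⁺ (Z = 4) at n = 9:
E = -13.6057 × 4² / 9² = -13.6057 × 16 / 81 = -2.68755 eV

H (Z = 1) at n = 8:
E = -13.6057 × 1² / 8² = -13.6057 × 1 / 64 = -0.21259 eV

Since -2.68755 eV < -0.21259 eV,
Be³⁺ at n = 9 is more tightly bound (requires more energy to ionize).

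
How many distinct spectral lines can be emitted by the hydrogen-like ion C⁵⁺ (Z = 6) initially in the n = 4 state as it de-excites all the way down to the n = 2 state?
3

The electron can occupy levels n = 2, 3, ..., 4 during de-excitation — that is m = 4 - 2 + 1 = 3 distinct levels.

The number of distinct spectral lines equals the number of ways to choose 2 of these m levels (each pair gives one possible emission transition):

Number of lines = m(m-1)/2 = 3×2/2 = 3

These correspond to all possible transitions between the 3 levels:
4 → 3, 4 → 2, 3 → 2

Each transition produces a photon with a unique energy (and thus wavelength). This count does not depend on Z.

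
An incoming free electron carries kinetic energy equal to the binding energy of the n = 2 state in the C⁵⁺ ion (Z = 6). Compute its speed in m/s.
6.5631e+06 m/s (or 2.189207% of c)

The binding energy at n = 2 for C⁵⁺ is:
E_2 = -13.6057 × 6²/2² = -122.45130000 eV
|E_2| = 122.45130000 eV

Convert to Joules:
KE = 122.45130000 eV × (1.602177 × 10⁻¹⁹ J/eV) = 1.961887e-17 J

Using KE = ½mv²:
v = √(2·KE/m_e)
v = √(2 × 1.961887e-17 J / 9.10938 × 10⁻³¹ kg)
v = 6.5631e+06 m/s

This is approximately 2.189207% the speed of light.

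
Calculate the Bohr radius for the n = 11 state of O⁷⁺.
0.8004 nm (or 8.0038 Å)

The Bohr radius formula is:
r_n = n² a₀ / Z

where a₀ = 0.0529177 nm is the Bohr radius.

For O⁷⁺ (Z = 8) at n = 11:
r_11 = 11² × 0.0529177 nm / 8
r_11 = 121 × 0.0529177 nm / 8
r_11 = 6.40304 nm / 8
r_11 = 0.8004 nm

The electron orbits at approximately 0.8004 nm from the nucleus.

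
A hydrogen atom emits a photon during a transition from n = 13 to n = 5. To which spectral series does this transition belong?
Pfund series

The spectral series in hydrogen are named based on the final (lower) energy level:
- Lyman series: n_final = 1 (ultraviolet)
- Balmer series: n_final = 2 (visible/near-UV)
- Paschen series: n_final = 3 (infrared)
- Brackett series: n_final = 4 (infrared)
- Pfund series: n_final = 5 (far infrared)

Since this transition ends at n = 5, it belongs to the Pfund series.

For reference, this 13 → 5 line has photon energy
ΔE = 13.6057 eV × (1/5² - 1/13²) = 0.46372090 eV,
corresponding to wavelength λ = hc/ΔE = 1239.84 eV·nm / 0.46372090 eV = 2673.68 nm in the far infrared region.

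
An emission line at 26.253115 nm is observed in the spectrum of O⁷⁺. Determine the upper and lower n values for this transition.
n = 11 → n = 4

First, find the photon energy from the wavelength (hc = 1239.84 eV·nm):
E = hc/λ = 1239.84 eV·nm / 26.253115 nm = 47.226396 eV

The energy levels of O⁷⁺ satisfy E_n = -13.6057 × 8² / n² eV, so an emission n_i → n_f releases
ΔE = 13.6057 × 8² × (1/n_f² − 1/n_i²) eV.

Setting ΔE equal to the photon energy:
1/n_f² − 1/n_i² = 47.226396 / (13.6057 × 8²) = 0.054235536

Since 1/n_i² must be positive, we need 1/n_f² > 0.054235536, i.e. n_f ≤ 4. For each allowed n_f, solve n_i = (1/n_f² − 0.054235536)^(−1/2) and check whether it is a whole number:
  n_f = 1: 1/n_i² = 1.000000000 − 0.054235536 = 0.945764464 → n_i = 1.028  (not an integer) ✗
  n_f = 2: 1/n_i² = 0.250000000 − 0.054235536 = 0.195764464 → n_i = 2.260  (not an integer) ✗
  n_f = 3: 1/n_i² = 0.111111111 − 0.054235536 = 0.056875575 → n_i = 4.193  (not an integer) ✗
  n_f = 4: 1/n_i² = 0.062500000 − 0.054235536 = 0.008264464 → n_i = 11.000  → integer, n_i = 11 ✓

Only n_f = 4 gives an integer upper level, n_i = 11.

The transition is from n = 11 to n = 4 (emission).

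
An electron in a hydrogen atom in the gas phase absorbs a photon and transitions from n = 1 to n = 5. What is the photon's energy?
13.06 eV

The energy levels of a hydrogen-like atom are E_n = -13.6057 eV / n².

Energy at n = 1: E_1 = -13.6057 / 1² = -13.60570 eV
Energy at n = 5: E_5 = -13.6057 / 5² = -0.54423 eV

The excitation energy is the difference:
ΔE = E_5 - E_1
ΔE = -0.54423 - (-13.60570)
ΔE = 13.06 eV

Since this is positive, energy must be absorbed (photon absorption).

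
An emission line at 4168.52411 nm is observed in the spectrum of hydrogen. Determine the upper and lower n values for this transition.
n = 13 → n = 6

First, find the photon energy from the wavelength (hc = 1239.84 eV·nm):
E = hc/λ = 1239.84 eV·nm / 4168.52411 nm = 0.29742901 eV

The energy levels of hydrogen satisfy E_n = -13.6057 / n² eV, so an emission n_i → n_f releases
ΔE = 13.6057 × (1/n_f² − 1/n_i²) eV.

Setting ΔE equal to the photon energy:
1/n_f² − 1/n_i² = 0.29742901 / 13.6057 = 0.021860618

Since 1/n_i² must be positive, we need 1/n_f² > 0.021860618, i.e. n_f ≤ 6. For each allowed n_f, solve n_i = (1/n_f² − 0.021860618)^(−1/2) and check whether it is a whole number:
  n_f = 1: 1/n_i² = 1.000000000 − 0.021860618 = 0.978139382 → n_i = 1.011  (not an integer) ✗
  n_f = 2: 1/n_i² = 0.250000000 − 0.021860618 = 0.228139382 → n_i = 2.094  (not an integer) ✗
  n_f = 3: 1/n_i² = 0.111111111 − 0.021860618 = 0.089250493 → n_i = 3.347  (not an integer) ✗
  n_f = 4: 1/n_i² = 0.062500000 − 0.021860618 = 0.040639382 → n_i = 4.961  (not an integer) ✗
  n_f = 5: 1/n_i² = 0.040000000 − 0.021860618 = 0.018139382 → n_i = 7.425  (not an integer) ✗
  n_f = 6: 1/n_i² = 0.027777778 − 0.021860618 = 0.005917160 → n_i = 13.000  → integer, n_i = 13 ✓

Only n_f = 6 gives an integer upper level, n_i = 13.

The transition is from n = 13 to n = 6 (emission).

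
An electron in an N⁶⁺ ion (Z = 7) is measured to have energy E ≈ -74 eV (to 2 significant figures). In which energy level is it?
n = 3

The exact energy levels follow E_n = -13.6057 Z² / n² eV with Z = 7.

The measured value (-74 eV) is reported to only 2 significant figures, so we must test candidate n values and see which one matches to that precision.

Candidate energies:
  n = 1:  E = -13.6057 × 7² / 1² = -666.67930 eV
  n = 2:  E = -13.6057 × 7² / 2² = -166.66983 eV
  n = 3:  E = -13.6057 × 7² / 3² = -74.07548 eV  ← matches
  n = 4:  E = -13.6057 × 7² / 4² = -41.66746 eV
  n = 5:  E = -13.6057 × 7² / 5² = -26.66717 eV

Checking against the measurement of -74 eV (2 sig figs), only n = 3 agrees:
E_3 = -74.07548 eV, which rounds to -74 eV ✓

Therefore n = 3.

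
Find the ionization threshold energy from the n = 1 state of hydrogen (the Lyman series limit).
13.61 eV

The series limit corresponds to the transition from n = ∞ to n = 1.
This is the highest energy (shortest wavelength) transition in the Lyman series.

E_∞ = 0 eV
E_1 = -13.6057 / 1² = -13.61 eV

Energy at series limit:
ΔE = E_∞ - E_1 = 0 - (-13.61) = 13.61 eV

This energy equals the ionization energy from the n = 1 state of hydrogen.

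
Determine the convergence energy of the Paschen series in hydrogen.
1.5117 eV

The series limit corresponds to the transition from n = ∞ to n = 3.
This is the highest energy (shortest wavelength) transition in the Paschen series.

E_∞ = 0 eV
E_3 = -13.6057 / 3² = -1.5117 eV

Energy at series limit:
ΔE = E_∞ - E_3 = 0 - (-1.5117) = 1.5117 eV

This energy equals the ionization energy from the n = 3 state of hydrogen.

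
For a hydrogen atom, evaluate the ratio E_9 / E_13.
2.086

Using E_n = -13.6057 Z² / n² eV with Z = 1:

E_9 = -13.6057 / 9² = -13.6057 / 81 = -0.167971605 eV
E_13 = -13.6057 / 13² = -13.6057 / 169 = -0.080507101 eV

The ratio is:
E_9/E_13 = (-0.167971605) / (-0.080507101)
E_9/E_13 = (-13.6057/81) / (-13.6057/169)
E_9/E_13 = 169/81
E_9/E_13 = 2.086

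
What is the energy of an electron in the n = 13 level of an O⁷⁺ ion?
-5.15245 eV

For hydrogen-like ions, the energy levels scale with Z²:
E_n = -13.6057 Z² / n² eV

For O⁷⁺ (Z = 8) at n = 13:
E_13 = -13.6057 × 8² / 13²
E_13 = -13.6057 × 64 / 169
E_13 = -870.7648 / 169
E_13 = -5.15245 eV

The energy is 64 times more negative than hydrogen at the same n due to the stronger nuclear charge.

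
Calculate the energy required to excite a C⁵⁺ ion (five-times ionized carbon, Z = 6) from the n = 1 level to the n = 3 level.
435.3824 eV

The energy levels of a hydrogen-like atom are E_n = -13.6057 Z² eV / n².

Energy at n = 1: E_1 = -13.6057 × 6² / 1² = -489.8052000 eV
Energy at n = 3: E_3 = -13.6057 × 6² / 3² = -54.4228000 eV

The excitation energy is the difference:
ΔE = E_3 - E_1
ΔE = -54.4228000 - (-489.8052000)
ΔE = 435.3824 eV

Since this is positive, energy must be absorbed (photon absorption).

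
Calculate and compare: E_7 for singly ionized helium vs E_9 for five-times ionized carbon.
C⁵⁺ at n = 9 (E = -6.047 eV)

Using E_n = -13.6057 Z² / n² eV:

He⁺ (Z = 2) at n = 7:
E = -13.6057 × 2² / 7² = -13.6057 × 4 / 49 = -1.110669 eV

C⁵⁺ (Z = 6) at n = 9:
E = -13.6057 × 6² / 9² = -13.6057 × 36 / 81 = -6.046978 eV

Since -6.046978 eV < -1.110669 eV,
C⁵⁺ at n = 9 is more tightly bound (requires more energy to ionize).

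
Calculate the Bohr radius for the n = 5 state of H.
1.32294 nm (or 13.22943 Å)

The Bohr radius formula is:
r_n = n² a₀ / Z

where a₀ = 0.05291772 nm is the Bohr radius.

For H (Z = 1) at n = 5:
r_5 = 5² × 0.05291772 nm / 1
r_5 = 25 × 0.05291772 nm / 1
r_5 = 1.322943 nm / 1
r_5 = 1.32294 nm

The electron orbits at approximately 1.32294 nm from the nucleus.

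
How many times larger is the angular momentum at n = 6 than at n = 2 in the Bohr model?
3.00

In the Bohr model, L_n = nℏ, so the ratio is purely the ratio of quantum numbers:

L_6/L_2 = 6ℏ / 2ℏ = 6/2 = 3.00

The angular momentum scales linearly with n.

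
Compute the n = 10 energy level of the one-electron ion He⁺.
-0.544228 eV

For hydrogen-like ions, the energy levels scale with Z²:
E_n = -13.6057 Z² / n² eV

For He⁺ (Z = 2) at n = 10:
E_10 = -13.6057 × 2² / 10²
E_10 = -13.6057 × 4 / 100
E_10 = -54.4228 / 100
E_10 = -0.544228 eV

The energy is 4 times more negative than hydrogen at the same n due to the stronger nuclear charge.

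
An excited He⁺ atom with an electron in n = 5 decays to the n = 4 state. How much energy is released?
1.22451 eV

The energy levels are E_n = -13.6057 Z² eV / n².

Energy at n = 5: E_5 = -13.6057 × 2² / 5² = -2.17691200 eV
Energy at n = 4: E_4 = -13.6057 × 2² / 4² = -3.40142500 eV

For emission (electron falling to lower state), the photon energy is:
E_photon = E_5 - E_4 = |-2.17691200 - (-3.40142500)|
E_photon = 1.22451 eV

This energy is carried away by the emitted photon.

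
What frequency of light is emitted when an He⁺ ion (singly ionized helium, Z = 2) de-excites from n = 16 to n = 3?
1.41075e+15 Hz

First, find the transition energy:
E_16 = -13.6057 × 2² / 16² = -0.21258906 eV
E_3 = -13.6057 × 2² / 3² = -6.04697778 eV
|ΔE| = |E_3 - E_16| = 5.83438872 eV

Convert to Joules: E = 5.83438872 eV × (1.602177 × 10⁻¹⁹ J/eV) = 9.3477234e-19 J

Using E = hf:
f = E/h = 9.3477234e-19 J / (6.62607 × 10⁻³⁴ J·s)
f = 1.41075e+15 Hz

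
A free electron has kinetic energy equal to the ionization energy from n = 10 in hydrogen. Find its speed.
2.19e+05 m/s (or 0.0730% of c)

The binding energy at n = 10 for hydrogen is:
E_10 = -13.6057/10² = -0.136057 eV
|E_10| = 0.136057 eV

Convert to Joules:
KE = 0.136057 eV × (1.602177 × 10⁻¹⁹ J/eV) = 2.1799e-20 J

Using KE = ½mv²:
v = √(2·KE/m_e)
v = √(2 × 2.1799e-20 J / 9.10938 × 10⁻³¹ kg)
v = 2.19e+05 m/s

This is approximately 0.0730% the speed of light.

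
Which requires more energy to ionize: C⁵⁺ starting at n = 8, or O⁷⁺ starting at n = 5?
O⁷⁺ at n = 5 (E = -34.83 eV)

Using E_n = -13.6057 Z² / n² eV:

C⁵⁺ (Z = 6) at n = 8:
E = -13.6057 × 6² / 8² = -13.6057 × 36 / 64 = -7.65321 eV

O⁷⁺ (Z = 8) at n = 5:
E = -13.6057 × 8² / 5² = -13.6057 × 64 / 25 = -34.83059 eV

Since -34.83059 eV < -7.65321 eV,
O⁷⁺ at n = 5 is more tightly bound (requires more energy to ionize).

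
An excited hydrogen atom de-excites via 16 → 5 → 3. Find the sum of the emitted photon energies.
1.459 eV

The energy levels of hydrogen are E_n = -13.6057 / n² eV.

First transition (16 → 5):
ΔE₁ = |E_5 - E_16|
ΔE₁ = |-0.544228000 - (-0.053147266)| = 0.491081 eV

Second transition (5 → 3):
ΔE₂ = |E_3 - E_5|
ΔE₂ = |-1.511744444 - (-0.544228000)| = 0.967516 eV

Total energy released:
E_total = ΔE₁ + ΔE₂ = 0.491081 + 0.967516 = 1.459 eV

Note: This equals the direct transition 16 → 3: 1.459 eV ✓
Energy is conserved regardless of the path taken.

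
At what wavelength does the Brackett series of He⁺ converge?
364.51 nm

The series limit corresponds to the transition from n = ∞ to n = 4.
This is the highest energy (shortest wavelength) transition in the Brackett series.

E_∞ = 0 eV
E_4 = -13.6057 × 2² / 4² = -3.401425 eV

Energy at series limit:
ΔE = E_∞ - E_4 = 0 - (-3.401425) = 3.401425 eV
λ = hc/E = 1239.84 eV·nm / 3.401425 eV = 364.51 nm

This energy equals the ionization energy from the n = 4 state of He⁺.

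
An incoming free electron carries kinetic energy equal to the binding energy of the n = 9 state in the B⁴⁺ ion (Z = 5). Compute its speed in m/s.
1.215e+06 m/s (or 0.41% of c)

The binding energy at n = 9 for B⁴⁺ is:
E_9 = -13.6057 × 5²/9² = -4.199290 eV
|E_9| = 4.199290 eV

Convert to Joules:
KE = 4.199290 eV × (1.602177 × 10⁻¹⁹ J/eV) = 6.72801e-19 J

Using KE = ½mv²:
v = √(2·KE/m_e)
v = √(2 × 6.72801e-19 J / 9.10938 × 10⁻³¹ kg)
v = 1.215e+06 m/s

This is approximately 0.41% the speed of light.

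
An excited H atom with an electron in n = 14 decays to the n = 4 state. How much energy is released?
0.7809 eV

The energy levels are E_n = -13.6057 eV / n².

Energy at n = 14: E_14 = -13.6057 / 14² = -0.0694168 eV
Energy at n = 4: E_4 = -13.6057 / 4² = -0.8503563 eV

For emission (electron falling to lower state), the photon energy is:
E_photon = E_14 - E_4 = |-0.0694168 - (-0.8503563)|
E_photon = 0.7809 eV

This energy is carried away by the emitted photon.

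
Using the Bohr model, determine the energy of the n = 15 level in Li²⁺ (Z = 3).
-0.5442 eV

For hydrogen-like ions, the energy levels scale with Z²:
E_n = -13.6057 Z² / n² eV

For Li²⁺ (Z = 3) at n = 15:
E_15 = -13.6057 × 3² / 15²
E_15 = -13.6057 × 9 / 225
E_15 = -122.4513 / 225
E_15 = -0.5442 eV

The energy is 9 times more negative than hydrogen at the same n due to the stronger nuclear charge.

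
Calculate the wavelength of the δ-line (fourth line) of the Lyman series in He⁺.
23.73 nm

The lines of a series are numbered from the longest wavelength (smallest ΔE) outward; the fourth line is the transition from n = n_f + 4 to n_f.
The Lyman series has all transitions ending at n_f = 1.

For He⁺ (Z = 2), the fourth line (δ-line) is the jump from n = 5 to n = 1:
E_5 = -13.6057 × 2² / 5² = -2.1769 eV
E_1 = -13.6057 × 2² / 1² = -54.4228 eV
ΔE = E_5 - E_1 = 52.2459 eV

λ = hc/E = 1239.84 eV·nm / 52.2459 eV
λ = 23.73 nm

This is the δ-line of the Lyman series in He⁺.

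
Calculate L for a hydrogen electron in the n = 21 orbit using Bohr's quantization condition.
2.21e-33 J·s (or 21ℏ)

In the Bohr model, angular momentum is quantized:
L = nℏ

where ℏ = h/(2π) = 1.0546e-34 J·s

For n = 21:
L = 21 × 1.0546e-34 J·s
L = 2.21e-33 J·s

This can also be written as L = 21ℏ.
The angular momentum is an integer multiple of the reduced Planck constant.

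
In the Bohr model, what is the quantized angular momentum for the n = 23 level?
2.4255e-33 J·s (or 23ℏ)

In the Bohr model, angular momentum is quantized:
L = nℏ

where ℏ = h/(2π) = 1.054572e-34 J·s

For n = 23:
L = 23 × 1.054572e-34 J·s
L = 2.4255e-33 J·s

This can also be written as L = 23ℏ.
The angular momentum is an integer multiple of the reduced Planck constant.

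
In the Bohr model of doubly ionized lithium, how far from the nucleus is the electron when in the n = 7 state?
0.8643 nm (or 8.6432 Å)

The Bohr radius formula is:
r_n = n² a₀ / Z

where a₀ = 0.0529177 nm is the Bohr radius.

For Li²⁺ (Z = 3) at n = 7:
r_7 = 7² × 0.0529177 nm / 3
r_7 = 49 × 0.0529177 nm / 3
r_7 = 2.59297 nm / 3
r_7 = 0.8643 nm

The electron orbits at approximately 0.8643 nm from the nucleus.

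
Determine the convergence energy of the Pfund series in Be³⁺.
8.707648 eV

The series limit corresponds to the transition from n = ∞ to n = 5.
This is the highest energy (shortest wavelength) transition in the Pfund series.

E_∞ = 0 eV
E_5 = -13.6057 × 4² / 5² = -8.707648 eV

Energy at series limit:
ΔE = E_∞ - E_5 = 0 - (-8.707648) = 8.707648 eV

This energy equals the ionization energy from the n = 5 state of Be³⁺.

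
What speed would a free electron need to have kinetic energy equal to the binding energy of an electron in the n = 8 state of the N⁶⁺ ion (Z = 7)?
1.91e+06 m/s (or 0.64% of c)

The binding energy at n = 8 for N⁶⁺ is:
E_8 = -13.6057 × 7²/8² = -10.4169 eV
|E_8| = 10.4169 eV

Convert to Joules:
KE = 10.4169 eV × (1.602177 × 10⁻¹⁹ J/eV) = 1.6690e-18 J

Using KE = ½mv²:
v = √(2·KE/m_e)
v = √(2 × 1.6690e-18 J / 9.10938 × 10⁻³¹ kg)
v = 1.91e+06 m/s

This is approximately 0.64% the speed of light.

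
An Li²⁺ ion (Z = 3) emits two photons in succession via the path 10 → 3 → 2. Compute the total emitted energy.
29.38831 eV

The energy levels of Li²⁺ are E_n = -13.6057 × 3² / n² eV.

First transition (10 → 3):
ΔE₁ = |E_3 - E_10|
ΔE₁ = |-13.60570000000 - (-1.22451300000)| = 12.38118700 eV

Second transition (3 → 2):
ΔE₂ = |E_2 - E_3|
ΔE₂ = |-30.61282500000 - (-13.60570000000)| = 17.00712500 eV

Total energy released:
E_total = ΔE₁ + ΔE₂ = 12.38118700 + 17.00712500 = 29.38831 eV

Note: This equals the direct transition 10 → 2: 29.38831 eV ✓
Energy is conserved regardless of the path taken.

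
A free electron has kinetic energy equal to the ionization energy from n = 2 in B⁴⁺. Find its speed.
5.46923e+06 m/s (or 1.824339% of c)

The binding energy at n = 2 for B⁴⁺ is:
E_2 = -13.6057 × 5²/2² = -85.03562500 eV
|E_2| = 85.03562500 eV

Convert to Joules:
KE = 85.03562500 eV × (1.602177 × 10⁻¹⁹ J/eV) = 1.3624212e-17 J

Using KE = ½mv²:
v = √(2·KE/m_e)
v = √(2 × 1.3624212e-17 J / 9.10938 × 10⁻³¹ kg)
v = 5.46923e+06 m/s

This is approximately 1.824339% the speed of light.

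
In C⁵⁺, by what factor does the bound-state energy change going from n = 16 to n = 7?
5.2245

Using E_n = -13.6057 Z² / n² eV with Z = 6:

E_7 = -13.6057 × 6² / 7² = -489.8052 / 49 = -9.9960244898 eV
E_16 = -13.6057 × 6² / 16² = -489.8052 / 256 = -1.9133015625 eV

The ratio is:
E_7/E_16 = (-9.9960244898) / (-1.9133015625)
E_7/E_16 = (-489.8052/49) / (-489.8052/256)
E_7/E_16 = 256/49
E_7/E_16 = 5.2245
(Note: the Z² factors cancel in the ratio.)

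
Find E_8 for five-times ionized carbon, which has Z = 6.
-7.65 eV

For hydrogen-like ions, the energy levels scale with Z²:
E_n = -13.6057 Z² / n² eV

For C⁵⁺ (Z = 6) at n = 8:
E_8 = -13.6057 × 6² / 8²
E_8 = -13.6057 × 36 / 64
E_8 = -489.8052 / 64
E_8 = -7.65 eV

The energy is 36 times more negative than hydrogen at the same n due to the stronger nuclear charge.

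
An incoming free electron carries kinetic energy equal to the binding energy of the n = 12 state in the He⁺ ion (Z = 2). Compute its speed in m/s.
3.65e+05 m/s (or 0.1216% of c)

The binding energy at n = 12 for He⁺ is:
E_12 = -13.6057 × 2²/12² = -0.377936 eV
|E_12| = 0.377936 eV

Convert to Joules:
KE = 0.377936 eV × (1.602177 × 10⁻¹⁹ J/eV) = 6.0552e-20 J

Using KE = ½mv²:
v = √(2·KE/m_e)
v = √(2 × 6.0552e-20 J / 9.10938 × 10⁻³¹ kg)
v = 3.65e+05 m/s

This is approximately 0.1216% the speed of light.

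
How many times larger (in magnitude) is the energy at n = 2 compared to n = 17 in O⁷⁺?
72.250

Using E_n = -13.6057 Z² / n² eV with Z = 8:

E_2 = -13.6057 × 8² / 2² = -870.7648 / 4 = -217.691200000 eV
E_17 = -13.6057 × 8² / 17² = -870.7648 / 289 = -3.013026990 eV

The ratio is:
E_2/E_17 = (-217.691200000) / (-3.013026990)
E_2/E_17 = (-870.7648/4) / (-870.7648/289)
E_2/E_17 = 289/4
E_2/E_17 = 72.250
(Note: the Z² factors cancel in the ratio.)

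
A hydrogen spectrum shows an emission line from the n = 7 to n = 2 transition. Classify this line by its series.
Balmer series

The spectral series in hydrogen are named based on the final (lower) energy level:
- Lyman series: n_final = 1 (ultraviolet)
- Balmer series: n_final = 2 (visible/near-UV)
- Paschen series: n_final = 3 (infrared)
- Brackett series: n_final = 4 (infrared)
- Pfund series: n_final = 5 (far infrared)

Since this transition ends at n = 2, it belongs to the Balmer series.

For reference, this 7 → 2 line has photon energy
ΔE = 13.6057 eV × (1/2² - 1/7²) = 3.1237576531 eV,
corresponding to wavelength λ = hc/ΔE = 1239.84 eV·nm / 3.1237576531 eV = 396.906591 nm in the visible/near-UV region.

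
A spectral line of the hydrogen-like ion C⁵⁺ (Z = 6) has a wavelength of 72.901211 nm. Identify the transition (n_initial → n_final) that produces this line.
n = 6 → n = 4

First, find the photon energy from the wavelength (hc = 1239.84 eV·nm):
E = hc/λ = 1239.84 eV·nm / 72.901211 nm = 17.007125 eV

The energy levels of C⁵⁺ satisfy E_n = -13.6057 × 6² / n² eV, so an emission n_i → n_f releases
ΔE = 13.6057 × 6² × (1/n_f² − 1/n_i²) eV.

Setting ΔE equal to the photon energy:
1/n_f² − 1/n_i² = 17.007125 / (13.6057 × 6²) = 0.034722222

Since 1/n_i² must be positive, we need 1/n_f² > 0.034722222, i.e. n_f ≤ 5. For each allowed n_f, solve n_i = (1/n_f² − 0.034722222)^(−1/2) and check whether it is a whole number:
  n_f = 1: 1/n_i² = 1.000000000 − 0.034722222 = 0.965277778 → n_i = 1.018  (not an integer) ✗
  n_f = 2: 1/n_i² = 0.250000000 − 0.034722222 = 0.215277778 → n_i = 2.155  (not an integer) ✗
  n_f = 3: 1/n_i² = 0.111111111 − 0.034722222 = 0.076388889 → n_i = 3.618  (not an integer) ✗
  n_f = 4: 1/n_i² = 0.062500000 − 0.034722222 = 0.027777778 → n_i = 6.000  → integer, n_i = 6 ✓
  n_f = 5: 1/n_i² = 0.040000000 − 0.034722222 = 0.005277778 → n_i = 13.765  (not an integer) ✗

Only n_f = 4 gives an integer upper level, n_i = 6.

The transition is from n = 6 to n = 4 (emission).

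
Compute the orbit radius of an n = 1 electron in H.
0.0529 nm (or 0.5292 Å)

The Bohr radius formula is:
r_n = n² a₀ / Z

where a₀ = 0.0529177 nm is the Bohr radius.

For H (Z = 1) at n = 1:
r_1 = 1² × 0.0529177 nm / 1
r_1 = 1 × 0.0529177 nm / 1
r_1 = 0.05292 nm / 1
r_1 = 0.0529 nm

The electron orbits at approximately 0.0529 nm from the nucleus.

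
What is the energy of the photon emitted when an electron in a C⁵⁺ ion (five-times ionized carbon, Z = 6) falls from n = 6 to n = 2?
108.8456 eV

The energy levels are E_n = -13.6057 Z² eV / n².

Energy at n = 6: E_6 = -13.6057 × 6² / 6² = -13.6057000 eV
Energy at n = 2: E_2 = -13.6057 × 6² / 2² = -122.4513000 eV

For emission (electron falling to lower state), the photon energy is:
E_photon = E_6 - E_2 = |-13.6057000 - (-122.4513000)|
E_photon = 108.8456 eV

This energy is carried away by the emitted photon.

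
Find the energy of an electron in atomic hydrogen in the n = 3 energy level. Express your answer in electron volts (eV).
-1.511744 eV

The energy levels of a hydrogen-like atom are given by:
E_n = -13.6057 eV / n²

For n = 3:
E_3 = -13.6057 eV / 3²
E_3 = -13.6057 eV / 9
E_3 = -1.511744 eV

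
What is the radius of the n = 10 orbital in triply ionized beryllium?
1.3229 nm (or 13.2294 Å)

The Bohr radius formula is:
r_n = n² a₀ / Z

where a₀ = 0.0529177 nm is the Bohr radius.

For Be³⁺ (Z = 4) at n = 10:
r_10 = 10² × 0.0529177 nm / 4
r_10 = 100 × 0.0529177 nm / 4
r_10 = 5.29177 nm / 4
r_10 = 1.3229 nm

The electron orbits at approximately 1.3229 nm from the nucleus.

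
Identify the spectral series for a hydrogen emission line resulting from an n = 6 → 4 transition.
Brackett series

The spectral series in hydrogen are named based on the final (lower) energy level:
- Lyman series: n_final = 1 (ultraviolet)
- Balmer series: n_final = 2 (visible/near-UV)
- Paschen series: n_final = 3 (infrared)
- Brackett series: n_final = 4 (infrared)
- Pfund series: n_final = 5 (far infrared)

Since this transition ends at n = 4, it belongs to the Brackett series.

For reference, this 6 → 4 line has photon energy
ΔE = 13.6057 eV × (1/4² - 1/6²) = 0.47242013889 eV,
corresponding to wavelength λ = hc/ΔE = 1239.84 eV·nm / 0.47242013889 eV = 2624.44358 nm in the infrared region.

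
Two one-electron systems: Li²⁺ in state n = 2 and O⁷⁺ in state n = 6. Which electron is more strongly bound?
Li²⁺ at n = 2 (E = -30.61 eV)

Using E_n = -13.6057 Z² / n² eV:

Li²⁺ (Z = 3) at n = 2:
E = -13.6057 × 3² / 2² = -13.6057 × 9 / 4 = -30.61283 eV

O⁷⁺ (Z = 8) at n = 6:
E = -13.6057 × 8² / 6² = -13.6057 × 64 / 36 = -24.18791 eV

Since -30.61283 eV < -24.18791 eV,
Li²⁺ at n = 2 is more tightly bound (requires more energy to ionize).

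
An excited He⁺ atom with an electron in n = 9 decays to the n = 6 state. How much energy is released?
0.83986 eV

The energy levels are E_n = -13.6057 Z² eV / n².

Energy at n = 9: E_9 = -13.6057 × 2² / 9² = -0.67188642 eV
Energy at n = 6: E_6 = -13.6057 × 2² / 6² = -1.51174444 eV

For emission (electron falling to lower state), the photon energy is:
E_photon = E_9 - E_6 = |-0.67188642 - (-1.51174444)|
E_photon = 0.83986 eV

This energy is carried away by the emitted photon.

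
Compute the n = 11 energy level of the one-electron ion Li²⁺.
-1.01199 eV

For hydrogen-like ions, the energy levels scale with Z²:
E_n = -13.6057 Z² / n² eV

For Li²⁺ (Z = 3) at n = 11:
E_11 = -13.6057 × 3² / 11²
E_11 = -13.6057 × 9 / 121
E_11 = -122.4513 / 121
E_11 = -1.01199 eV

The energy is 9 times more negative than hydrogen at the same n due to the stronger nuclear charge.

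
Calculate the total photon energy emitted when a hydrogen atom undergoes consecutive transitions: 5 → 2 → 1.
13.06147 eV

The energy levels of hydrogen are E_n = -13.6057 / n² eV.

First transition (5 → 2):
ΔE₁ = |E_2 - E_5|
ΔE₁ = |-3.40142500000 - (-0.54422800000)| = 2.85719700 eV

Second transition (2 → 1):
ΔE₂ = |E_1 - E_2|
ΔE₂ = |-13.60570000000 - (-3.40142500000)| = 10.20427500 eV

Total energy released:
E_total = ΔE₁ + ΔE₂ = 2.85719700 + 10.20427500 = 13.06147 eV

Note: This equals the direct transition 5 → 1: 13.06147 eV ✓
Energy is conserved regardless of the path taken.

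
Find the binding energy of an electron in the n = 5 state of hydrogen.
0.5442 eV

The ionization energy is the energy needed to remove the electron completely (n → ∞).

For hydrogen, E_n = -13.6057 eV / n².

At n = 5: E_5 = -13.6057 / 5² = -0.5442280 eV
At n = ∞: E_∞ = 0 eV

Ionization energy = E_∞ - E_5 = 0 - (-0.5442280) = 0.5442280 eV
Ionization energy ≈ 0.5442 eV

This is also called the binding energy of the electron in state n = 5.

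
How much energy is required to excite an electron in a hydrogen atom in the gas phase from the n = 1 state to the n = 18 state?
13.56371 eV

The energy levels of a hydrogen-like atom are E_n = -13.6057 eV / n².

Energy at n = 1: E_1 = -13.6057 / 1² = -13.60570000 eV
Energy at n = 18: E_18 = -13.6057 / 18² = -0.04199290 eV

The excitation energy is the difference:
ΔE = E_18 - E_1
ΔE = -0.04199290 - (-13.60570000)
ΔE = 13.56371 eV

Since this is positive, energy must be absorbed (photon absorption).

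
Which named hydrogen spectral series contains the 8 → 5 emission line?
Pfund series

The spectral series in hydrogen are named based on the final (lower) energy level:
- Lyman series: n_final = 1 (ultraviolet)
- Balmer series: n_final = 2 (visible/near-UV)
- Paschen series: n_final = 3 (infrared)
- Brackett series: n_final = 4 (infrared)
- Pfund series: n_final = 5 (far infrared)

Since this transition ends at n = 5, it belongs to the Pfund series.

For reference, this 8 → 5 line has photon energy
ΔE = 13.6057 eV × (1/5² - 1/8²) = 0.33163894 eV,
corresponding to wavelength λ = hc/ΔE = 1239.84 eV·nm / 0.33163894 eV = 3738.52 nm in the far infrared region.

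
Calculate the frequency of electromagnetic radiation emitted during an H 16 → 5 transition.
1.18743e+14 Hz

First, find the transition energy:
E_16 = -13.6057 / 16² = -0.053147266 eV
E_5 = -13.6057 / 5² = -0.544228000 eV
|ΔE| = |E_5 - E_16| = 0.491080734 eV

Convert to Joules: E = 0.491080734 eV × (1.602177 × 10⁻¹⁹ J/eV) = 7.8679826e-20 J

Using E = hf:
f = E/h = 7.8679826e-20 J / (6.62607 × 10⁻³⁴ J·s)
f = 1.18743e+14 Hz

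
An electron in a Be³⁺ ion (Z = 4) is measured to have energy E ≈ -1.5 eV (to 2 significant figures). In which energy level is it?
n = 12

The exact energy levels follow E_n = -13.6057 Z² / n² eV with Z = 4.

The measured value (-1.5 eV) is reported to only 2 significant figures, so we must test candidate n values and see which one matches to that precision.

Candidate energies:
  n = 10:  E = -13.6057 × 4² / 10² = -2.17691 eV
  n = 11:  E = -13.6057 × 4² / 11² = -1.79910 eV
  n = 12:  E = -13.6057 × 4² / 12² = -1.51174 eV  ← matches
  n = 13:  E = -13.6057 × 4² / 13² = -1.28811 eV
  n = 14:  E = -13.6057 × 4² / 14² = -1.11067 eV

Checking against the measurement of -1.5 eV (2 sig figs), only n = 12 agrees:
E_12 = -1.51174 eV, which rounds to -1.5 eV ✓

Therefore n = 12.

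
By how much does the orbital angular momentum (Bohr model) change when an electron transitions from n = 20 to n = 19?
1.05457e-34 J·s (or 1ℏ)

In the Bohr model, L_n = nℏ where ℏ = 1.0545718e-34 J·s.

L_20 = 20ℏ = 2.1091436e-33 J·s
L_19 = 19ℏ = 2.0036864e-33 J·s

ΔL = L_20 - L_19 = (20 - 19)ℏ = 1ℏ
ΔL = 1 × 1.0545718e-34 J·s = 1.05457e-34 J·s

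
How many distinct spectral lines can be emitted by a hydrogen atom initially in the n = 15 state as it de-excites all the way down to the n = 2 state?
91

The electron can occupy levels n = 2, 3, ..., 15 during de-excitation — that is m = 15 - 2 + 1 = 14 distinct levels.

The number of distinct spectral lines equals the number of ways to choose 2 of these m levels (each pair gives one possible emission transition):

Number of lines = m(m-1)/2 = 14×13/2 = 91

These correspond to all possible transitions between the 14 levels:
15 → 14, 15 → 13, 15 → 12, 15 → 11, 15 → 10, 15 → 9, 15 → 8, 15 → 7...

Each transition produces a photon with a unique energy (and thus wavelength). This count does not depend on Z.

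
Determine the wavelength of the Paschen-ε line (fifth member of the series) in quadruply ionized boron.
38.1737 nm

The lines of a series are numbered from the longest wavelength (smallest ΔE) outward; the fifth line is the transition from n = n_f + 5 to n_f.
The Paschen series has all transitions ending at n_f = 3.

For B⁴⁺ (Z = 5), the fifth line (ε-line) is the jump from n = 8 to n = 3:
E_8 = -13.6057 × 5² / 8² = -5.314727 eV
E_3 = -13.6057 × 5² / 3² = -37.793611 eV
ΔE = E_8 - E_3 = 32.478884 eV

λ = hc/E = 1239.84 eV·nm / 32.478884 eV
λ = 38.1737 nm

This is the ε-line of the Paschen series in B⁴⁺.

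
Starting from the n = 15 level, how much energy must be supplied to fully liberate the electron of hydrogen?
0.060 eV

The ionization energy is the energy needed to remove the electron completely (n → ∞).

For hydrogen, E_n = -13.6057 eV / n².

At n = 15: E_15 = -13.6057 / 15² = -0.060470 eV
At n = ∞: E_∞ = 0 eV

Ionization energy = E_∞ - E_15 = 0 - (-0.060470) = 0.060470 eV
Ionization energy ≈ 0.060 eV

This is also called the binding energy of the electron in state n = 15.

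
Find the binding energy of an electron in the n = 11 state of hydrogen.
0.112444 eV

The ionization energy is the energy needed to remove the electron completely (n → ∞).

For hydrogen, E_n = -13.6057 eV / n².

At n = 11: E_11 = -13.6057 / 11² = -0.112443802 eV
At n = ∞: E_∞ = 0 eV

Ionization energy = E_∞ - E_11 = 0 - (-0.112443802) = 0.112443802 eV
Ionization energy ≈ 0.112444 eV

This is also called the binding energy of the electron in state n = 11.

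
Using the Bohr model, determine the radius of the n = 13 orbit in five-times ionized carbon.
1.4905 nm (or 14.9052 Å)

The Bohr radius formula is:
r_n = n² a₀ / Z

where a₀ = 0.0529177 nm is the Bohr radius.

For C⁵⁺ (Z = 6) at n = 13:
r_13 = 13² × 0.0529177 nm / 6
r_13 = 169 × 0.0529177 nm / 6
r_13 = 8.94309 nm / 6
r_13 = 1.4905 nm

The electron orbits at approximately 1.4905 nm from the nucleus.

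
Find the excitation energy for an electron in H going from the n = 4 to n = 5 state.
0.306 eV

The energy levels of a hydrogen-like atom are E_n = -13.6057 eV / n².

Energy at n = 4: E_4 = -13.6057 / 4² = -0.850356 eV
Energy at n = 5: E_5 = -13.6057 / 5² = -0.544228 eV

The excitation energy is the difference:
ΔE = E_5 - E_4
ΔE = -0.544228 - (-0.850356)
ΔE = 0.306 eV

Since this is positive, energy must be absorbed (photon absorption).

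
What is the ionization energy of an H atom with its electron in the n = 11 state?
0.11244 eV

The ionization energy is the energy needed to remove the electron completely (n → ∞).

For hydrogen, E_n = -13.6057 eV / n².

At n = 11: E_11 = -13.6057 / 11² = -0.11244380 eV
At n = ∞: E_∞ = 0 eV

Ionization energy = E_∞ - E_11 = 0 - (-0.11244380) = 0.11244380 eV
Ionization energy ≈ 0.11244 eV

This is also called the binding energy of the electron in state n = 11.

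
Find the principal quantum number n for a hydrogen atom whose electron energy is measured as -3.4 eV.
n = 2

The exact energy levels follow E_n = -13.6057 eV / n².

The measured value (-3.4 eV) is reported to only 2 significant figures, so we must test candidate n values and see which one matches to that precision.

Candidate energies:
  n = 1:  E = -13.6057/1² = -13.60570 eV
  n = 2:  E = -13.6057/2² = -3.40143 eV  ← matches
  n = 3:  E = -13.6057/3² = -1.51174 eV
  n = 4:  E = -13.6057/4² = -0.85036 eV

Checking against the measurement of -3.4 eV (2 sig figs), only n = 2 agrees:
E_2 = -3.40143 eV, which rounds to -3.4 eV ✓

Therefore n = 2.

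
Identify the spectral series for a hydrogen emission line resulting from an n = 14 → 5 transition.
Pfund series

The spectral series in hydrogen are named based on the final (lower) energy level:
- Lyman series: n_final = 1 (ultraviolet)
- Balmer series: n_final = 2 (visible/near-UV)
- Paschen series: n_final = 3 (infrared)
- Brackett series: n_final = 4 (infrared)
- Pfund series: n_final = 5 (far infrared)

Since this transition ends at n = 5, it belongs to the Pfund series.

For reference, this 14 → 5 line has photon energy
ΔE = 13.6057 eV × (1/5² - 1/14²) = 0.47481116327 eV,
corresponding to wavelength λ = hc/ΔE = 1239.84 eV·nm / 0.47481116327 eV = 2611.22757 nm in the far infrared region.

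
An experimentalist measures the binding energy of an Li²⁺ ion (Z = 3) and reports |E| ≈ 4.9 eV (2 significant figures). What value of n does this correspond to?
n = 5

The exact energy levels follow E_n = -13.6057 Z² / n² eV with Z = 3.

The measured value (-4.9 eV) is reported to only 2 significant figures, so we must test candidate n values and see which one matches to that precision.

Candidate energies:
  n = 3:  E = -13.6057 × 3² / 3² = -13.60570 eV
  n = 4:  E = -13.6057 × 3² / 4² = -7.65321 eV
  n = 5:  E = -13.6057 × 3² / 5² = -4.89805 eV  ← matches
  n = 6:  E = -13.6057 × 3² / 6² = -3.40143 eV
  n = 7:  E = -13.6057 × 3² / 7² = -2.49901 eV

Checking against the measurement of -4.9 eV (2 sig figs), only n = 5 agrees:
E_5 = -4.89805 eV, which rounds to -4.9 eV ✓

Therefore n = 5.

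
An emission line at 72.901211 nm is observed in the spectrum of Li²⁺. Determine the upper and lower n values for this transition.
n = 3 → n = 2

First, find the photon energy from the wavelength (hc = 1239.84 eV·nm):
E = hc/λ = 1239.84 eV·nm / 72.901211 nm = 17.007125 eV

The energy levels of Li²⁺ satisfy E_n = -13.6057 × 3² / n² eV, so an emission n_i → n_f releases
ΔE = 13.6057 × 3² × (1/n_f² − 1/n_i²) eV.

Setting ΔE equal to the photon energy:
1/n_f² − 1/n_i² = 17.007125 / (13.6057 × 3²) = 0.13888889

Since 1/n_i² must be positive, we need 1/n_f² > 0.13888889, i.e. n_f ≤ 2. For each allowed n_f, solve n_i = (1/n_f² − 0.13888889)^(−1/2) and check whether it is a whole number:
  n_f = 1: 1/n_i² = 1.00000000 − 0.13888889 = 0.86111111 → n_i = 1.078  (not an integer) ✗
  n_f = 2: 1/n_i² = 0.25000000 − 0.13888889 = 0.11111111 → n_i = 3.000  → integer, n_i = 3 ✓

Only n_f = 2 gives an integer upper level, n_i = 3.

The transition is from n = 3 to n = 2 (emission).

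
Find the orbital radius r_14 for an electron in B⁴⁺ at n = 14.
2.074375 nm (or 20.743747 Å)

The Bohr radius formula is:
r_n = n² a₀ / Z

where a₀ = 0.052917721 nm is the Bohr radius.

For B⁴⁺ (Z = 5) at n = 14:
r_14 = 14² × 0.052917721 nm / 5
r_14 = 196 × 0.052917721 nm / 5
r_14 = 10.3718733 nm / 5
r_14 = 2.074375 nm

The electron orbits at approximately 2.074375 nm from the nucleus.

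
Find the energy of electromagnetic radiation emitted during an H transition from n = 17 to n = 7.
0.2306 eV

The energy levels are E_n = -13.6057 eV / n².

Energy at n = 17: E_17 = -13.6057 / 17² = -0.0470785 eV
Energy at n = 7: E_7 = -13.6057 / 7² = -0.2776673 eV

For emission (electron falling to lower state), the photon energy is:
E_photon = E_17 - E_7 = |-0.0470785 - (-0.2776673)|
E_photon = 0.2306 eV

This energy is carried away by the emitted photon.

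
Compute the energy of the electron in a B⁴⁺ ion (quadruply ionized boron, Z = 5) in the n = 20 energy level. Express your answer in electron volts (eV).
-0.85036 eV

The energy levels of a hydrogen-like atom are given by:
E_n = -13.6057 Z² / n² eV  (with Z = 5 for B⁴⁺)

For n = 20:
E_20 = -13.6057 × 5² / 20²
E_20 = -13.6057 × 25 / 400
E_20 = -0.85036 eV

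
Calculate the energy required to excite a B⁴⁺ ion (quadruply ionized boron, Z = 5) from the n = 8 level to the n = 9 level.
1.11544 eV

The energy levels of a hydrogen-like atom are E_n = -13.6057 Z² eV / n².

Energy at n = 8: E_8 = -13.6057 × 5² / 8² = -5.31472656 eV
Energy at n = 9: E_9 = -13.6057 × 5² / 9² = -4.19929012 eV

The excitation energy is the difference:
ΔE = E_9 - E_8
ΔE = -4.19929012 - (-5.31472656)
ΔE = 1.11544 eV

Since this is positive, energy must be absorbed (photon absorption).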